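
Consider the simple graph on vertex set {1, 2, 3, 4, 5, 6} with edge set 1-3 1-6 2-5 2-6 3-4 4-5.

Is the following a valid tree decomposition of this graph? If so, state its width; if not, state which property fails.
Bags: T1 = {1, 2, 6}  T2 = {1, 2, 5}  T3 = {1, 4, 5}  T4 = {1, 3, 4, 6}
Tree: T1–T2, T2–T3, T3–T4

A tree decomposition must satisfy three properties: every vertex lies in some bag; for every edge, both endpoints lie together in some bag; and for every vertex, the bags containing it form a connected subtree. Here bags containing vertex 6 are not connected in the tree, so the decomposition is invalid.

No — bags containing vertex 6 are not connected in the tree.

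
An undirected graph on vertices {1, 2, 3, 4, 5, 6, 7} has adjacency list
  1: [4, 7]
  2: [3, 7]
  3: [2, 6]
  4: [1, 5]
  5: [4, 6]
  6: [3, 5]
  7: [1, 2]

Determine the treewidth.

2

A width-2 tree decomposition is:
Bags: B1 = {1, 2, 7}  B2 = {1, 2, 4}  B3 = {2, 4, 5}  B4 = {2, 5, 6}  B5 = {2, 3, 6}
Tree: B1–B2, B2–B3, B3–B4, B4–B5
Every bag has size at most 3, so the width is 3 − 1 = 2 and tw(G) ≤ 2. The edges 2–7–1–4–5–6–3–2 form a cycle, so G is not a tree and its treewidth is at least 2. Therefore the treewidth is 2.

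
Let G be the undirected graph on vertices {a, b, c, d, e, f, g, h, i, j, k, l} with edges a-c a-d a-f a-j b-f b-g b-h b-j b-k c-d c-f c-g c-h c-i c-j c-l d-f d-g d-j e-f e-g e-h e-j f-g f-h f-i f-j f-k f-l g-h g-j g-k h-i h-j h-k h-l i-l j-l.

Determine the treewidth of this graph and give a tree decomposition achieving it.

The largest bag has 5 vertices, giving width 4; this decomposition certifies tw(G) ≤ 4. For the lower bound, the 5 vertices {c, d, f, g, j} are pairwise adjacent, and any tree decomposition puts a clique entirely inside one bag — forcing width ≥ 4. Combining the bounds, tw(G) = 4.

Treewidth 4.
Bags: B1 = {c, f, g, h, j}  B2 = {c, d, f, g, j}  B3 = {c, f, h, j, l}  B4 = {b, f, g, h, j}  B5 = {b, f, g, h, k}  B6 = {e, f, g, h, j}  B7 = {a, c, d, f, j}  B8 = {c, f, h, i, l}
Tree: B1–B2, B1–B3, B1–B4, B4–B5, B1–B6, B2–B7, B3–B8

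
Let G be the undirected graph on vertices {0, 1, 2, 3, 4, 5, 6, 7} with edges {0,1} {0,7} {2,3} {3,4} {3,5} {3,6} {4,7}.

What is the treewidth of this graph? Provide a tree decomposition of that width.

Treewidth 1.
One optimal decomposition is:
Bags: B1 = {4, 7}  B2 = {0, 7}  B3 = {3, 4}  B4 = {3, 5}  B5 = {2, 3}  B6 = {0, 1}  B7 = {3, 6}
Tree: B1–B2, B1–B3, B3–B4, B4–B5, B2–B6, B3–B7

The largest bag has 2 vertices, giving width 1; this decomposition certifies tw(G) ≤ 1. Since G has at least one edge (e.g. 7–4), it is not an edgeless graph, so tw(G) ≥ 1. Hence tw(G) = 1 exactly.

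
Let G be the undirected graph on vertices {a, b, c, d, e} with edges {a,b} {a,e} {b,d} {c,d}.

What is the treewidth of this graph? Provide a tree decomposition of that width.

Treewidth 1.
One such decomposition:
Bags: B1 = {a, e}  B2 = {a, b}  B3 = {b, d}  B4 = {c, d}
Tree: B1–B2, B2–B3, B3–B4

Every bag has size at most 2, so the width is 2 − 1 = 1 and tw(G) ≤ 1. G has an edge, so its treewidth is at least 1. Hence tw(G) = 1 exactly.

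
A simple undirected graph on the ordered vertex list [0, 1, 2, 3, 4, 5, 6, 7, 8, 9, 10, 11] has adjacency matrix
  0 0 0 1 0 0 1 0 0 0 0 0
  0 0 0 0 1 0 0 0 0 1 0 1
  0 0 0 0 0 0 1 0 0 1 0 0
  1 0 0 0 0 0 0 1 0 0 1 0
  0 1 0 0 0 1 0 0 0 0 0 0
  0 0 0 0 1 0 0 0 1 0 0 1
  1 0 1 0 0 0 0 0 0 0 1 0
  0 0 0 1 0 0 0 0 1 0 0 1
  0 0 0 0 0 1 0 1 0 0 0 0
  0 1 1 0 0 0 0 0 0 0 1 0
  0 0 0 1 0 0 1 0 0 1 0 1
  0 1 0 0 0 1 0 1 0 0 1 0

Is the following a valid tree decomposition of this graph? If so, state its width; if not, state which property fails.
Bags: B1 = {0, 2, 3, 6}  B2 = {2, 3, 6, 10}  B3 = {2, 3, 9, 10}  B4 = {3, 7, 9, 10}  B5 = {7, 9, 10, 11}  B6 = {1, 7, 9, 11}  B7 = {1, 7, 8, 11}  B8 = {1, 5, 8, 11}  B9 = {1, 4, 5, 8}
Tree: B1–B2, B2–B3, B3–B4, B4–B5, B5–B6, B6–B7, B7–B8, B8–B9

Every vertex of G appears in some bag (union = {0, 1, 2, 3, 4, 5, 6, 7, 8, 9, 10, 11}); every edge is covered by a bag; and for each vertex v the set of bags containing v is connected in the bag tree. The decomposition is therefore valid. The largest bag has 4 vertices, so the width is 3.

Yes; width 3.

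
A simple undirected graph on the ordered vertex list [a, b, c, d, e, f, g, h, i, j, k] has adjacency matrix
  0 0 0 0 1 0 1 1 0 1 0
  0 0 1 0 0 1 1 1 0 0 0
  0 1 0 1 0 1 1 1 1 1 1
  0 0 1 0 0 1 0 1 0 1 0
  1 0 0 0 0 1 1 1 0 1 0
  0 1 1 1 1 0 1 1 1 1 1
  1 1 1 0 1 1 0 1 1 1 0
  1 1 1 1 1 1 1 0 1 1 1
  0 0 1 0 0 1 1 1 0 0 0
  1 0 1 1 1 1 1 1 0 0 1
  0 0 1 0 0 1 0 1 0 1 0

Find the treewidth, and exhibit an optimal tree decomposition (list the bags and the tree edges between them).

Treewidth 4.
One optimal decomposition is:
Bags: B1 = {c, f, g, h, i}  B2 = {c, f, g, h, j}  B3 = {b, c, f, g, h}  B4 = {e, f, g, h, j}  B5 = {a, e, g, h, j}  B6 = {c, d, f, h, j}  B7 = {c, f, h, j, k}
Tree: B1–B2, B2–B3, B2–B4, B4–B5, B2–B6, B2–B7

Every bag has size at most 5, so the width is 5 − 1 = 4 and tw(G) ≤ 4. On the other hand G contains the 5-clique {a, e, g, h, j}. A clique must lie in a single bag of any decomposition, so no decomposition can have width below 4. Therefore the treewidth is 4.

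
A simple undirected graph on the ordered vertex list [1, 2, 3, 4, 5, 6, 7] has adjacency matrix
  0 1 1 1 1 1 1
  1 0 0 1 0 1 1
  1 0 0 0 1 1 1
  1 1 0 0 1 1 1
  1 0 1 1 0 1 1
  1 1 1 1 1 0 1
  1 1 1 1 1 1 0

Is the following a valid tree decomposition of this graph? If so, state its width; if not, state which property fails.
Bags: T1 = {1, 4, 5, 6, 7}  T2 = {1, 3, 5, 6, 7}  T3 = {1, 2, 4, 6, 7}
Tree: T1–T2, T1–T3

Yes; width 4.

Vertex coverage: the bags together contain {1, 2, 3, 4, 5, 6, 7}, the full vertex set. Edge coverage: each edge of G has both endpoints in at least one bag. Running intersection: for every vertex, the bags containing it form a connected subtree. All three properties hold, so this is a valid tree decomposition of width max|bag| − 1 = 4, and hence tw(G) ≤ 4.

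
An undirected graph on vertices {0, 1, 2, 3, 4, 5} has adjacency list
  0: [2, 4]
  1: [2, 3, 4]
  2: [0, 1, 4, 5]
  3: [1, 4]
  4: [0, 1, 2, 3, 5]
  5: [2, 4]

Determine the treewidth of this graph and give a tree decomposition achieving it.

Treewidth 2.
One optimal decomposition is:
Bags: B1 = {1, 2, 4}  B2 = {1, 3, 4}  B3 = {2, 4, 5}  B4 = {0, 2, 4}
Tree: B1–B2, B1–B3, B1–B4

The largest bag has 3 vertices, giving width 2; this decomposition certifies tw(G) ≤ 2. Conversely, {0, 2, 4} is a clique of size 3, and the vertices of any clique must share a bag in every tree decomposition; so some bag has ≥ 3 vertices and tw(G) ≥ 2. The upper and lower bounds meet at 2, so that is the treewidth.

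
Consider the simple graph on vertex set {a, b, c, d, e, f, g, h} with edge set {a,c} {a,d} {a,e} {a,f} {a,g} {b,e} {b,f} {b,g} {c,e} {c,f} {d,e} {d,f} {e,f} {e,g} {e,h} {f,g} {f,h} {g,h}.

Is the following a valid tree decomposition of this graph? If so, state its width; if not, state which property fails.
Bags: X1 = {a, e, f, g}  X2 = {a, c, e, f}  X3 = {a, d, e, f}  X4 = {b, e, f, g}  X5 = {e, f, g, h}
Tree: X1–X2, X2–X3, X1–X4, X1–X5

Yes; width 3.

Every vertex of G appears in some bag (union = {a, b, c, d, e, f, g, h}); every edge is covered by a bag; and for each vertex v the set of bags containing v is connected in the bag tree. The decomposition is therefore valid. The largest bag has 4 vertices, so the width is 3.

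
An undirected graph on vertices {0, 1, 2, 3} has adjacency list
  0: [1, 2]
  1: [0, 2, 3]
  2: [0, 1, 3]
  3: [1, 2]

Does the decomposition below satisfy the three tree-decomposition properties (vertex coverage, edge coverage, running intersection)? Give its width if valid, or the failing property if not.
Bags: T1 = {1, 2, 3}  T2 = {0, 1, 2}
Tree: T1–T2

Yes; width 2.

Every vertex of G appears in some bag (union = {0, 1, 2, 3}); every edge is covered by a bag; and for each vertex v the set of bags containing v is connected in the bag tree. The decomposition is therefore valid. The largest bag has 3 vertices, so the width is 2.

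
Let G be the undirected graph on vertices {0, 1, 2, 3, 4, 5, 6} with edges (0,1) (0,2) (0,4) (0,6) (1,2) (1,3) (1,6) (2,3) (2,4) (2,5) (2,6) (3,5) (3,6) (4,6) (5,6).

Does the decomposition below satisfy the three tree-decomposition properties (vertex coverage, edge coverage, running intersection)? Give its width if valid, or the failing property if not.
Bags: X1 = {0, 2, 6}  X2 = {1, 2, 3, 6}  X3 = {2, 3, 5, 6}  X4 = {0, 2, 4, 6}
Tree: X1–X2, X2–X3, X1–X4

A tree decomposition must satisfy three properties: every vertex lies in some bag; for every edge, both endpoints lie together in some bag; and for every vertex, the bags containing it form a connected subtree. Here edge (1,0) lies in no bag, so the decomposition is invalid.

No — edge (1,0) lies in no bag.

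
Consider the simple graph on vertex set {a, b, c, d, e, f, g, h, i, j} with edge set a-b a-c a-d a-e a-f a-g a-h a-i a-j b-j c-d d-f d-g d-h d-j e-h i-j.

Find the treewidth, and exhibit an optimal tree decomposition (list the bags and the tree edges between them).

Treewidth 2.
One optimal decomposition is:
Bags: B1 = {a, d, h}  B2 = {a, e, h}  B3 = {a, d, f}  B4 = {a, d, j}  B5 = {a, i, j}  B6 = {a, c, d}  B7 = {a, b, j}  B8 = {a, d, g}
Tree: B1–B2, B1–B3, B3–B4, B4–B5, B4–B6, B4–B7, B6–B8

The largest bag has 3 vertices, giving width 2; this decomposition certifies tw(G) ≤ 2. For the lower bound, the 3 vertices {a, d, f} are pairwise adjacent, and any tree decomposition puts a clique entirely inside one bag — forcing width ≥ 2. Therefore the treewidth is 2.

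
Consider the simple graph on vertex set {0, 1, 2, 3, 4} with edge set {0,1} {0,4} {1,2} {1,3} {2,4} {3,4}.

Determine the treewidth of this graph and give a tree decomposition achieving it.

Treewidth 2.
One such decomposition:
Bags: B1 = {1, 3, 4}  B2 = {1, 2, 4}  B3 = {0, 1, 4}
Tree: B1–B2, B2–B3

Every bag has size at most 3, so the width is 3 − 1 = 2 and tw(G) ≤ 2. Since 4–3–1–2–4 is a cycle in G, G is not acyclic. Forests are exactly the graphs of treewidth ≤ 1, so tw(G) ≥ 2. The upper and lower bounds meet at 2, so that is the treewidth.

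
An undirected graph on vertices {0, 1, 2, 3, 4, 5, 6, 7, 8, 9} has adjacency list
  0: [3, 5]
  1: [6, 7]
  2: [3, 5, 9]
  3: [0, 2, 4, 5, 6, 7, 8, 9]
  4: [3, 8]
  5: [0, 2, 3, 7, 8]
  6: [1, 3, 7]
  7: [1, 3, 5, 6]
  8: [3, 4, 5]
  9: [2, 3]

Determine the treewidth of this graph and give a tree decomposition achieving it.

Treewidth 2.
Bags: B1 = {2, 3, 5}  B2 = {3, 5, 7}  B3 = {3, 5, 8}  B4 = {3, 6, 7}  B5 = {2, 3, 9}  B6 = {0, 3, 5}  B7 = {3, 4, 8}  B8 = {1, 6, 7}
Tree: B1–B2, B1–B3, B2–B4, B1–B5, B3–B6, B3–B7, B4–B8

Each bag holds 3 vertices, so the decomposition has width 2, which upper-bounds the treewidth. Conversely, {1, 6, 7} is a clique of size 3, and the vertices of any clique must share a bag in every tree decomposition; so some bag has ≥ 3 vertices and tw(G) ≥ 2. Therefore the treewidth is 2.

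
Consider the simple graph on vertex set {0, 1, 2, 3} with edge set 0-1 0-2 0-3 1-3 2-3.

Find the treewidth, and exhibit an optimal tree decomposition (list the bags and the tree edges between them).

Treewidth 2.
One optimal decomposition is:
Bags: B1 = {0, 2, 3}  B2 = {0, 1, 3}
Tree: B1–B2

Each bag holds 3 vertices, so the decomposition has width 2, which upper-bounds the treewidth. On the other hand G contains the 3-clique {0, 1, 3}. A clique must lie in a single bag of any decomposition, so no decomposition can have width below 2. Hence tw(G) = 2 exactly.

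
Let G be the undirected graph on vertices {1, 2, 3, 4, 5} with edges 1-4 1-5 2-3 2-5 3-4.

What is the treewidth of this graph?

2

A width-2 tree decomposition is:
Bags: B1 = {2, 3, 5}  B2 = {1, 3, 5}  B3 = {1, 3, 4}
Tree: B1–B2, B2–B3
Each bag holds 3 vertices, so the decomposition has width 2, which upper-bounds the treewidth. For the lower bound, G contains the cycle 3–2–5–1–4–3, so G is not a forest; only forests have treewidth ≤ 1, hence tw(G) ≥ 2. Hence tw(G) = 2 exactly.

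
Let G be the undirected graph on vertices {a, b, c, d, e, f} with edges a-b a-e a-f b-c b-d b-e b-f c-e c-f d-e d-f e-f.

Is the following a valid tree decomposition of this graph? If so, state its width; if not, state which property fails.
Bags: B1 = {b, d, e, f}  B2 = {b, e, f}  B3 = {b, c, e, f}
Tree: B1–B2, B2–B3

No — vertex a appears in no bag.

A tree decomposition must satisfy three properties: every vertex lies in some bag; for every edge, both endpoints lie together in some bag; and for every vertex, the bags containing it form a connected subtree. Here vertex a appears in no bag, so the decomposition is invalid.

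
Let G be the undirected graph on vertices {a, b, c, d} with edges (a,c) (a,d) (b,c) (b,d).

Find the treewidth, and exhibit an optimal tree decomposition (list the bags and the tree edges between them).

The largest bag has 3 vertices, giving width 2; this decomposition certifies tw(G) ≤ 2. Since a–c–b–d–a is a cycle in G, G is not acyclic. Forests are exactly the graphs of treewidth ≤ 1, so tw(G) ≥ 2. The upper and lower bounds meet at 2, so that is the treewidth.

Treewidth 2.
Bags: B1 = {a, b, c}  B2 = {a, b, d}
Tree: B1–B2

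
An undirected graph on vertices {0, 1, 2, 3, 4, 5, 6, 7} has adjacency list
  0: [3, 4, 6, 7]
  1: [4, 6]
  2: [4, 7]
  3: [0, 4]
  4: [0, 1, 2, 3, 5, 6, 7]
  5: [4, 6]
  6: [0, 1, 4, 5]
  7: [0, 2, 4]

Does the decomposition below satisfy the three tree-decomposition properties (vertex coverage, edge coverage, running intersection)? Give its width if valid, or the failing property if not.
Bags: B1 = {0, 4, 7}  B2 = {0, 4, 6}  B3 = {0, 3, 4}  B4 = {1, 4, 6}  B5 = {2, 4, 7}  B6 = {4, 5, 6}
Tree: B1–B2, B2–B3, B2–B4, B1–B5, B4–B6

Checking the three conditions: (i) the bags cover all of {0, 1, 2, 3, 4, 5, 6, 7}; (ii) for each edge, some bag contains both endpoints; (iii) the bags containing any fixed vertex form a subtree. All hold, so the decomposition is valid with width 3 − 1 = 2.

Yes; width 2.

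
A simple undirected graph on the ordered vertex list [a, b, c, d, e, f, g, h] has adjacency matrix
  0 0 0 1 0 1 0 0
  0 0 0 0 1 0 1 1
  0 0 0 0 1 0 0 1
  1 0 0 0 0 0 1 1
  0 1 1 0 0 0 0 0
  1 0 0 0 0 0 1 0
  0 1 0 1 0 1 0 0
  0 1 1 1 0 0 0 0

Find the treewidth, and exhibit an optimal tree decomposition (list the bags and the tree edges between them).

Treewidth 2.
One such decomposition:
Bags: B1 = {a, d, f}  B2 = {d, f, g}  B3 = {d, g, h}  B4 = {b, g, h}  B5 = {b, c, h}  B6 = {b, c, e}
Tree: B1–B2, B2–B3, B3–B4, B4–B5, B5–B6

Each bag holds 3 vertices, so the decomposition has width 2, which upper-bounds the treewidth. The edges a–f–g–d–a form a cycle, so G is not a tree and its treewidth is at least 2. The upper and lower bounds meet at 2, so that is the treewidth.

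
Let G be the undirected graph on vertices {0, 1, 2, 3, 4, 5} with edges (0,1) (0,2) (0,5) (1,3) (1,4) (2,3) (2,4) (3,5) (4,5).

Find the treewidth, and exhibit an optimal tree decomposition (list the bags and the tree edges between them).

Treewidth 3.
One such decomposition:
Bags: B1 = {0, 1, 3, 4}  B2 = {0, 3, 4, 5}  B3 = {0, 2, 3, 4}
Tree: B1–B2, B2–B3

Each bag holds 4 vertices, so the decomposition has width 3, which upper-bounds the treewidth. For the lower bound: the 4 vertex sets {1,3}, {4,5}, {0}, {2} are disjoint, each induces a connected subgraph, and every pair is joined by at least one edge of G. Contracting each set to a single vertex therefore yields K_{4} as a minor, and since treewidth is minor-monotone, tw(G) ≥ tw(K_{4}) = 3. Combining the bounds, tw(G) = 3.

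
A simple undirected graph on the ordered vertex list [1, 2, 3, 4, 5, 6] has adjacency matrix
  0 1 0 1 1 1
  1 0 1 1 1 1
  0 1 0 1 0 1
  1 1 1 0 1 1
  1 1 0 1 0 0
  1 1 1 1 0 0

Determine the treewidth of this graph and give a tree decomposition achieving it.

Treewidth 3.
One optimal decomposition is:
Bags: B1 = {2, 3, 4, 6}  B2 = {1, 2, 4, 6}  B3 = {1, 2, 4, 5}
Tree: B1–B2, B2–B3

The largest bag has 4 vertices, giving width 3; this decomposition certifies tw(G) ≤ 3. For the lower bound, the 4 vertices {1, 2, 4, 5} are pairwise adjacent, and any tree decomposition puts a clique entirely inside one bag — forcing width ≥ 3. Hence tw(G) = 3 exactly.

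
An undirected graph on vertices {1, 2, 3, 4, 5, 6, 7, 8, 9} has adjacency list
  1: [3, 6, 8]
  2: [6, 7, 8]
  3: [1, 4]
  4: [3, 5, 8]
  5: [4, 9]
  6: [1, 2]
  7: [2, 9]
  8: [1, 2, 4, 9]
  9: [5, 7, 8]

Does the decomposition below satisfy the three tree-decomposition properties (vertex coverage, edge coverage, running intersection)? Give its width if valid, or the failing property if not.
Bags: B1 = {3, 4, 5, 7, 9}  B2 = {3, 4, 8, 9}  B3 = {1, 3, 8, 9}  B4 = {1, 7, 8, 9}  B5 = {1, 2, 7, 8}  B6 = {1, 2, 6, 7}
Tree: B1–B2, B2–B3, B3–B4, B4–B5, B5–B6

No — bags containing vertex 7 are not connected in the tree.

A tree decomposition must satisfy three properties: every vertex lies in some bag; for every edge, both endpoints lie together in some bag; and for every vertex, the bags containing it form a connected subtree. Here bags containing vertex 7 are not connected in the tree, so the decomposition is invalid.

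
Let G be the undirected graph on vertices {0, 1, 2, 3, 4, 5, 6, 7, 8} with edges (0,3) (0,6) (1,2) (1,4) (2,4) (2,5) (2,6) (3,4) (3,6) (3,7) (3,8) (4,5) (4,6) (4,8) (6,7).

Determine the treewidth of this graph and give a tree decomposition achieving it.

Treewidth 2.
One such decomposition:
Bags: B1 = {3, 6, 7}  B2 = {3, 4, 6}  B3 = {2, 4, 6}  B4 = {0, 3, 6}  B5 = {2, 4, 5}  B6 = {1, 2, 4}  B7 = {3, 4, 8}
Tree: B1–B2, B2–B3, B2–B4, B3–B5, B5–B6, B2–B7

Each bag holds 3 vertices, so the decomposition has width 2, which upper-bounds the treewidth. For the lower bound, the 3 vertices {0, 3, 6} are pairwise adjacent, and any tree decomposition puts a clique entirely inside one bag — forcing width ≥ 2. Hence tw(G) = 2 exactly.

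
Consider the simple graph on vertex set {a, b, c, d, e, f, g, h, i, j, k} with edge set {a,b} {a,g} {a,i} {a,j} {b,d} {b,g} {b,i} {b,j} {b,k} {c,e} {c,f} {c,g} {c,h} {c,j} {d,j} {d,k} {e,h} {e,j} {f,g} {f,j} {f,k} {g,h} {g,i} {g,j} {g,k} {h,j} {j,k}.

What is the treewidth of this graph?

3

A width-3 tree decomposition is:
Bags: B1 = {c, f, g, j}  B2 = {f, g, j, k}  B3 = {c, g, h, j}  B4 = {c, e, h, j}  B5 = {b, g, j, k}  B6 = {b, d, j, k}  B7 = {a, b, g, j}  B8 = {a, b, g, i}
Tree: B1–B2, B1–B3, B3–B4, B2–B5, B5–B6, B5–B7, B7–B8
Every bag has size at most 4, so the width is 4 − 1 = 3 and tw(G) ≤ 3. Conversely, {b, d, j, k} is a clique of size 4, and the vertices of any clique must share a bag in every tree decomposition; so some bag has ≥ 4 vertices and tw(G) ≥ 3. Combining the bounds, tw(G) = 3.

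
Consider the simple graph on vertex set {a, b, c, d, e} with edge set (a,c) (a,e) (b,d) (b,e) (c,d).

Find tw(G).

2

A width-2 tree decomposition is:
Bags: B1 = {a, c, d}  B2 = {a, d, e}  B3 = {b, d, e}
Tree: B1–B2, B2–B3
Every bag has size at most 3, so the width is 3 − 1 = 2 and tw(G) ≤ 2. The edges d–c–a–e–b–d form a cycle, so G is not a tree and its treewidth is at least 2. Combining the bounds, tw(G) = 2.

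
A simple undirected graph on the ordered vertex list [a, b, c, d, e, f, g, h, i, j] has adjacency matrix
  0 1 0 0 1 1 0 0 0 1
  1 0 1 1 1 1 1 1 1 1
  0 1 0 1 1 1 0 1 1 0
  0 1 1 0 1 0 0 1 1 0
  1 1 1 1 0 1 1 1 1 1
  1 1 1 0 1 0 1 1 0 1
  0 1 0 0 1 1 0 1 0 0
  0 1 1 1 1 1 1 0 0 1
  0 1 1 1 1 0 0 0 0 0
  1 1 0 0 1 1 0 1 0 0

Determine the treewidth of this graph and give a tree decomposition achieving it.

Treewidth 4.
One optimal decomposition is:
Bags: B1 = {b, c, e, f, h}  B2 = {b, e, f, g, h}  B3 = {b, c, d, e, h}  B4 = {b, c, d, e, i}  B5 = {b, e, f, h, j}  B6 = {a, b, e, f, j}
Tree: B1–B2, B1–B3, B3–B4, B1–B5, B5–B6

Each bag holds 5 vertices, so the decomposition has width 4, which upper-bounds the treewidth. On the other hand G contains the 5-clique {b, c, d, e, h}. A clique must lie in a single bag of any decomposition, so no decomposition can have width below 4. The upper and lower bounds meet at 4, so that is the treewidth.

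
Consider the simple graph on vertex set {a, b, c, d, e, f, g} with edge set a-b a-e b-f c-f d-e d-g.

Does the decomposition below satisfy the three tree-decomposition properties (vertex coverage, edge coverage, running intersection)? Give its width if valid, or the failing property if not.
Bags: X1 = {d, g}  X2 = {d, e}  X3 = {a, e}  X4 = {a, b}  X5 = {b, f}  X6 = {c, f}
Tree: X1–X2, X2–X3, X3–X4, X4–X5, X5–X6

Vertex coverage: the bags together contain {a, b, c, d, e, f, g}, the full vertex set. Edge coverage: each edge of G has both endpoints in at least one bag. Running intersection: for every vertex, the bags containing it form a connected subtree. All three properties hold, so this is a valid tree decomposition of width max|bag| − 1 = 1, and hence tw(G) ≤ 1.

Yes; width 1.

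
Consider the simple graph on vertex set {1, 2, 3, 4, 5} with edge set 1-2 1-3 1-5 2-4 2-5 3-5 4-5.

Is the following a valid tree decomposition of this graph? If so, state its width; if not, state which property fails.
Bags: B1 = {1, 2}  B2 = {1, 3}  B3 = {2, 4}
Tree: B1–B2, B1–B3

No — vertex 5 appears in no bag.

A tree decomposition must satisfy three properties: every vertex lies in some bag; for every edge, both endpoints lie together in some bag; and for every vertex, the bags containing it form a connected subtree. Here vertex 5 appears in no bag, so the decomposition is invalid.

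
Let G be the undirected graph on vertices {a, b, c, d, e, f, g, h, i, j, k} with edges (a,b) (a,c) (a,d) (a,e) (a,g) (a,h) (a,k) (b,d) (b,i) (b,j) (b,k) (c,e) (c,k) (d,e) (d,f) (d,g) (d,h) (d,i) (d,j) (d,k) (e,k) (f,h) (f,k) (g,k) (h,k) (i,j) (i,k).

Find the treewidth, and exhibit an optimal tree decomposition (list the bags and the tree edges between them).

Treewidth 3.
Bags: B1 = {a, d, h, k}  B2 = {a, d, e, k}  B3 = {a, b, d, k}  B4 = {a, d, g, k}  B5 = {d, f, h, k}  B6 = {b, d, i, k}  B7 = {a, c, e, k}  B8 = {b, d, i, j}
Tree: B1–B2, B1–B3, B2–B4, B1–B5, B3–B6, B2–B7, B6–B8

The largest bag has 4 vertices, giving width 3; this decomposition certifies tw(G) ≤ 3. Conversely, {b, d, i, j} is a clique of size 4, and the vertices of any clique must share a bag in every tree decomposition; so some bag has ≥ 4 vertices and tw(G) ≥ 3. The upper and lower bounds meet at 3, so that is the treewidth.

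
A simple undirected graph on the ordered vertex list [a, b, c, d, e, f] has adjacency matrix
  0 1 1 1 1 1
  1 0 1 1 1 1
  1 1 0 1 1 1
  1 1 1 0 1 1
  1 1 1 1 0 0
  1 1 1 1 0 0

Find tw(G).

4

A width-4 tree decomposition is:
Bags: B1 = {a, b, c, d, e}  B2 = {a, b, c, d, f}
Tree: B1–B2
Every bag has size at most 5, so the width is 5 − 1 = 4 and tw(G) ≤ 4. Conversely, {a, b, c, d, e} is a clique of size 5, and the vertices of any clique must share a bag in every tree decomposition; so some bag has ≥ 5 vertices and tw(G) ≥ 4. Combining the bounds, tw(G) = 4.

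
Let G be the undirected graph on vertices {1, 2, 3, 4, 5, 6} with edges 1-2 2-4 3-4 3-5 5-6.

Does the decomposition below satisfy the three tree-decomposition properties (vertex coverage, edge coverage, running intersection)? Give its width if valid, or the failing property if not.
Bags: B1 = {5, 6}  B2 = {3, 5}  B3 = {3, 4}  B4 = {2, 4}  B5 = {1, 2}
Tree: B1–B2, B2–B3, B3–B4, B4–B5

Yes; width 1.

Checking the three conditions: (i) the bags cover all of {1, 2, 3, 4, 5, 6}; (ii) for each edge, some bag contains both endpoints; (iii) the bags containing any fixed vertex form a subtree. All hold, so the decomposition is valid with width 2 − 1 = 1.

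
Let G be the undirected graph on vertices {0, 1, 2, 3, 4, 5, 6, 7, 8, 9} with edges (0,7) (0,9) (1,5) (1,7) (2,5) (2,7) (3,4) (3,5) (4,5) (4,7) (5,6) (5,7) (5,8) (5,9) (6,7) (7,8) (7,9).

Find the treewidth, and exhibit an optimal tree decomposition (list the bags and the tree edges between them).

The largest bag has 3 vertices, giving width 2; this decomposition certifies tw(G) ≤ 2. On the other hand G contains the 3-clique {0, 7, 9}. A clique must lie in a single bag of any decomposition, so no decomposition can have width below 2. Hence tw(G) = 2 exactly.

Treewidth 2.
One optimal decomposition is:
Bags: B1 = {4, 5, 7}  B2 = {3, 4, 5}  B3 = {5, 7, 9}  B4 = {5, 6, 7}  B5 = {1, 5, 7}  B6 = {5, 7, 8}  B7 = {0, 7, 9}  B8 = {2, 5, 7}
Tree: B1–B2, B1–B3, B1–B4, B3–B5, B5–B6, B3–B7, B5–B8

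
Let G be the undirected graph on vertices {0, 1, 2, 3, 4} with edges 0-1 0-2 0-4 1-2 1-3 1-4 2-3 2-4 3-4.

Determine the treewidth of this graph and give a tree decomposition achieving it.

Treewidth 3.
One such decomposition:
Bags: B1 = {1, 2, 3, 4}  B2 = {0, 1, 2, 4}
Tree: B1–B2

Every bag has size at most 4, so the width is 4 − 1 = 3 and tw(G) ≤ 3. Conversely, {0, 1, 2, 4} is a clique of size 4, and the vertices of any clique must share a bag in every tree decomposition; so some bag has ≥ 4 vertices and tw(G) ≥ 3. The upper and lower bounds meet at 3, so that is the treewidth.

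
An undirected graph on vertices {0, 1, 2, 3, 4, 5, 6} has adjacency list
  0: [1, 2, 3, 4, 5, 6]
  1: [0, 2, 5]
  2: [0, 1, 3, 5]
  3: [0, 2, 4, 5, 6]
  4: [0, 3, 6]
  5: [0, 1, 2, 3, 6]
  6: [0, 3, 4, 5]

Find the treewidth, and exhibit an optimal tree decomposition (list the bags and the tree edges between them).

Each bag holds 4 vertices, so the decomposition has width 3, which upper-bounds the treewidth. On the other hand G contains the 4-clique {0, 1, 2, 5}. A clique must lie in a single bag of any decomposition, so no decomposition can have width below 3. Combining the bounds, tw(G) = 3.

Treewidth 3.
Bags: B1 = {0, 2, 3, 5}  B2 = {0, 3, 5, 6}  B3 = {0, 1, 2, 5}  B4 = {0, 3, 4, 6}
Tree: B1–B2, B1–B3, B2–B4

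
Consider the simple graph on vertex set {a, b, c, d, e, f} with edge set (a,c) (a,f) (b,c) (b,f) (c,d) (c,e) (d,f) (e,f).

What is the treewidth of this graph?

A width-2 tree decomposition is:
Bags: B1 = {c, e, f}  B2 = {c, d, f}  B3 = {a, c, f}  B4 = {b, c, f}
Tree: B1–B2, B2–B3, B3–B4
Each bag holds 3 vertices, so the decomposition has width 2, which upper-bounds the treewidth. For the lower bound, G contains the cycle e–c–d–f–e, so G is not a forest; only forests have treewidth ≤ 1, hence tw(G) ≥ 2. Combining the bounds, tw(G) = 2.

2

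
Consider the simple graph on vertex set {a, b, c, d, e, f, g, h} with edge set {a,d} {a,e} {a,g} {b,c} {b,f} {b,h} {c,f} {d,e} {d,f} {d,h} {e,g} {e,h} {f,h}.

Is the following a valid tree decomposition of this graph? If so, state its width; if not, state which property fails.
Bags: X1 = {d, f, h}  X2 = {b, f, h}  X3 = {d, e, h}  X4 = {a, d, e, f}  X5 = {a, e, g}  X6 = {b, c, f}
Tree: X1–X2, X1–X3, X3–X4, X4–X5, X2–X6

A tree decomposition must satisfy three properties: every vertex lies in some bag; for every edge, both endpoints lie together in some bag; and for every vertex, the bags containing it form a connected subtree. Here bags containing vertex f are not connected in the tree, so the decomposition is invalid.

No — bags containing vertex f are not connected in the tree.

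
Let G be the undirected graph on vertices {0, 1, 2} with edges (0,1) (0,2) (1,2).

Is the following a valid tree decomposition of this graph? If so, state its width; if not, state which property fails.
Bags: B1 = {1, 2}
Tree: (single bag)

No — vertex 0 appears in no bag.

A tree decomposition must satisfy three properties: every vertex lies in some bag; for every edge, both endpoints lie together in some bag; and for every vertex, the bags containing it form a connected subtree. Here vertex 0 appears in no bag, so the decomposition is invalid.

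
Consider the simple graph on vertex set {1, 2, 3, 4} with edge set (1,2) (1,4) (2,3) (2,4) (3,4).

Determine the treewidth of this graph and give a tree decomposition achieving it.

Treewidth 2.
Bags: B1 = {2, 3, 4}  B2 = {1, 2, 4}
Tree: B1–B2

Each bag holds 3 vertices, so the decomposition has width 2, which upper-bounds the treewidth. Conversely, {1, 2, 4} is a clique of size 3, and the vertices of any clique must share a bag in every tree decomposition; so some bag has ≥ 3 vertices and tw(G) ≥ 2. Therefore the treewidth is 2.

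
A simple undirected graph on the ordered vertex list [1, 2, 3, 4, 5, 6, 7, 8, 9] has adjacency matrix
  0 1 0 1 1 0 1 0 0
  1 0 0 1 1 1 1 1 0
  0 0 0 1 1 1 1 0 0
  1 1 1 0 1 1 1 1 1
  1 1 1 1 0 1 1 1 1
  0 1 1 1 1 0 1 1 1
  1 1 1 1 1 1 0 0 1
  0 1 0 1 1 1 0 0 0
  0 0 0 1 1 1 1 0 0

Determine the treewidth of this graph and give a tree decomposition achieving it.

Treewidth 4.
One optimal decomposition is:
Bags: B1 = {3, 4, 5, 6, 7}  B2 = {2, 4, 5, 6, 7}  B3 = {2, 4, 5, 6, 8}  B4 = {1, 2, 4, 5, 7}  B5 = {4, 5, 6, 7, 9}
Tree: B1–B2, B2–B3, B2–B4, B1–B5

Each bag holds 5 vertices, so the decomposition has width 4, which upper-bounds the treewidth. On the other hand G contains the 5-clique {1, 2, 4, 5, 7}. A clique must lie in a single bag of any decomposition, so no decomposition can have width below 4. Combining the bounds, tw(G) = 4.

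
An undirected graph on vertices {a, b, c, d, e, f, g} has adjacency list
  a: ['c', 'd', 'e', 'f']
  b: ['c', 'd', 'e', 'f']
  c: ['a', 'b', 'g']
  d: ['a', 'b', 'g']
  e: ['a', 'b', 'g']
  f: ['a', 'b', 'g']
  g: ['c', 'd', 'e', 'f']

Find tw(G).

A width-3 tree decomposition is:
Bags: B1 = {a, b, c, g}  B2 = {a, b, d, g}  B3 = {a, b, f, g}  B4 = {a, b, e, g}
Tree: B1–B2, B2–B3, B3–B4
Each bag holds 4 vertices, so the decomposition has width 3, which upper-bounds the treewidth. For the lower bound: the 4 vertex sets {a,c}, {b,d}, {g}, {f} are disjoint, each induces a connected subgraph, and every pair is joined by at least one edge of G. Contracting each set to a single vertex therefore yields K_{4} as a minor, and since treewidth is minor-monotone, tw(G) ≥ tw(K_{4}) = 3. Combining the bounds, tw(G) = 3.

3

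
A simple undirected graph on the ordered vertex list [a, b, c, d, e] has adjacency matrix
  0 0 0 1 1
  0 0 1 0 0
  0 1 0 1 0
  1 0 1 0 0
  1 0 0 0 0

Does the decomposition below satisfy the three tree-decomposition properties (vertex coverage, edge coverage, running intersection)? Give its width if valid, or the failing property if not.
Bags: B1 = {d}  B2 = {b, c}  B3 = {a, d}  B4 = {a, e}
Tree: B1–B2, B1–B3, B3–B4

A tree decomposition must satisfy three properties: every vertex lies in some bag; for every edge, both endpoints lie together in some bag; and for every vertex, the bags containing it form a connected subtree. Here edge (c,d) lies in no bag, so the decomposition is invalid.

No — edge (c,d) lies in no bag.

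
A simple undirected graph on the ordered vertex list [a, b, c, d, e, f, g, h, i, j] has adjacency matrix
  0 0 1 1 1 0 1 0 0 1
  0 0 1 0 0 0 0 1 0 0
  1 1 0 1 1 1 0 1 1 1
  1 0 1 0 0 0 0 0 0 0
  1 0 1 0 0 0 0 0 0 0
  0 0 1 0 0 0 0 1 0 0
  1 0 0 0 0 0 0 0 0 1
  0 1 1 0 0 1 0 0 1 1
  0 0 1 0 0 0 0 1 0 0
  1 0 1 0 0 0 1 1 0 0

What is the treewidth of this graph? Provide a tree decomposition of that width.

The largest bag has 3 vertices, giving width 2; this decomposition certifies tw(G) ≤ 2. Conversely, {a, g, j} is a clique of size 3, and the vertices of any clique must share a bag in every tree decomposition; so some bag has ≥ 3 vertices and tw(G) ≥ 2. Combining the bounds, tw(G) = 2.

Treewidth 2.
One optimal decomposition is:
Bags: B1 = {a, c, j}  B2 = {c, h, j}  B3 = {a, g, j}  B4 = {c, h, i}  B5 = {c, f, h}  B6 = {a, c, d}  B7 = {b, c, h}  B8 = {a, c, e}
Tree: B1–B2, B1–B3, B2–B4, B4–B5, B1–B6, B2–B7, B6–B8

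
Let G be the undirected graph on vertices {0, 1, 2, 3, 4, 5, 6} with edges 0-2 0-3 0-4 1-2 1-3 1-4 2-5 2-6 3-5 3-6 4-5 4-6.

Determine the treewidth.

3

A width-3 tree decomposition is:
Bags: B1 = {2, 3, 4, 5}  B2 = {2, 3, 4, 6}  B3 = {0, 2, 3, 4}  B4 = {1, 2, 3, 4}
Tree: B1–B2, B2–B3, B3–B4
Each bag holds 4 vertices, so the decomposition has width 3, which upper-bounds the treewidth. For the lower bound: the 4 vertex sets {3,5}, {4,6}, {2}, {0} are disjoint, each induces a connected subgraph, and every pair is joined by at least one edge of G. Contracting each set to a single vertex therefore yields K_{4} as a minor, and since treewidth is minor-monotone, tw(G) ≥ tw(K_{4}) = 3. Therefore the treewidth is 3.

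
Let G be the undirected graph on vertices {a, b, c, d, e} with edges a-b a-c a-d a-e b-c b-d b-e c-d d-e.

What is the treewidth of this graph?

3

A width-3 tree decomposition is:
Bags: B1 = {a, b, c, d}  B2 = {a, b, d, e}
Tree: B1–B2
The largest bag has 4 vertices, giving width 3; this decomposition certifies tw(G) ≤ 3. For the lower bound, the 4 vertices {a, b, d, e} are pairwise adjacent, and any tree decomposition puts a clique entirely inside one bag — forcing width ≥ 3. Hence tw(G) = 3 exactly.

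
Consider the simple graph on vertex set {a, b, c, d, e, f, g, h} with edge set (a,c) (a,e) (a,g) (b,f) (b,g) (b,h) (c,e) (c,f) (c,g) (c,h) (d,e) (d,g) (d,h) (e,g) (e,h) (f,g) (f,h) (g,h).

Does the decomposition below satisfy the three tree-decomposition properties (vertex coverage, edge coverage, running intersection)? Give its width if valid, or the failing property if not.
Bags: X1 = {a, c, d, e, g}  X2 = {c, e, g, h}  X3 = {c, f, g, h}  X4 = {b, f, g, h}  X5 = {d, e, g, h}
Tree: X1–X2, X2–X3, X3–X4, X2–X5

A tree decomposition must satisfy three properties: every vertex lies in some bag; for every edge, both endpoints lie together in some bag; and for every vertex, the bags containing it form a connected subtree. Here bags containing vertex d are not connected in the tree, so the decomposition is invalid.

No — bags containing vertex d are not connected in the tree.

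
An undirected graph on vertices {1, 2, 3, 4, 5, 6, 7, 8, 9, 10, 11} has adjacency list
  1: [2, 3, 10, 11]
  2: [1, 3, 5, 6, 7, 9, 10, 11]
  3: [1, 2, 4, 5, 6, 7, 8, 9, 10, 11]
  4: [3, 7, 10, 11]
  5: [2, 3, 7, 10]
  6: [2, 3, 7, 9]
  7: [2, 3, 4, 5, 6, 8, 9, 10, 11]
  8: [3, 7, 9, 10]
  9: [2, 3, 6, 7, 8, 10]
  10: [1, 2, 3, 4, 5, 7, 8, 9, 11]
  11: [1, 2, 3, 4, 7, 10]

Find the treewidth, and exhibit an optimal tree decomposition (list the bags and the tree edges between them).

Treewidth 4.
One optimal decomposition is:
Bags: B1 = {1, 2, 3, 10, 11}  B2 = {2, 3, 7, 10, 11}  B3 = {2, 3, 7, 9, 10}  B4 = {3, 7, 8, 9, 10}  B5 = {2, 3, 5, 7, 10}  B6 = {3, 4, 7, 10, 11}  B7 = {2, 3, 6, 7, 9}
Tree: B1–B2, B2–B3, B3–B4, B2–B5, B2–B6, B3–B7

Each bag holds 5 vertices, so the decomposition has width 4, which upper-bounds the treewidth. Conversely, {1, 2, 3, 10, 11} is a clique of size 5, and the vertices of any clique must share a bag in every tree decomposition; so some bag has ≥ 5 vertices and tw(G) ≥ 4. Therefore the treewidth is 4.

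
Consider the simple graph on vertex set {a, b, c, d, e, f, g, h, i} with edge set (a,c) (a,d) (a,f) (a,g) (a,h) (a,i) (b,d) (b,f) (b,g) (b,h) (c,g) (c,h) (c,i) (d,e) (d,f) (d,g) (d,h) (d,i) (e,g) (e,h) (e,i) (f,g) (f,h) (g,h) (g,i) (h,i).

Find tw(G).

4

A width-4 tree decomposition is:
Bags: B1 = {a, d, g, h, i}  B2 = {a, c, g, h, i}  B3 = {a, d, f, g, h}  B4 = {b, d, f, g, h}  B5 = {d, e, g, h, i}
Tree: B1–B2, B1–B3, B3–B4, B1–B5
The largest bag has 5 vertices, giving width 4; this decomposition certifies tw(G) ≤ 4. On the other hand G contains the 5-clique {d, e, g, h, i}. A clique must lie in a single bag of any decomposition, so no decomposition can have width below 4. Combining the bounds, tw(G) = 4.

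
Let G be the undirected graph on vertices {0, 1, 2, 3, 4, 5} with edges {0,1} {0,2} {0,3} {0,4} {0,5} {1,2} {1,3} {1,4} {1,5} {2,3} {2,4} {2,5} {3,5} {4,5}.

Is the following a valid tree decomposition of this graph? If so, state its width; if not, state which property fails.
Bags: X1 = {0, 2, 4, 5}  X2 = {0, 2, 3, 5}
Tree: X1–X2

No — vertex 1 appears in no bag.

A tree decomposition must satisfy three properties: every vertex lies in some bag; for every edge, both endpoints lie together in some bag; and for every vertex, the bags containing it form a connected subtree. Here vertex 1 appears in no bag, so the decomposition is invalid.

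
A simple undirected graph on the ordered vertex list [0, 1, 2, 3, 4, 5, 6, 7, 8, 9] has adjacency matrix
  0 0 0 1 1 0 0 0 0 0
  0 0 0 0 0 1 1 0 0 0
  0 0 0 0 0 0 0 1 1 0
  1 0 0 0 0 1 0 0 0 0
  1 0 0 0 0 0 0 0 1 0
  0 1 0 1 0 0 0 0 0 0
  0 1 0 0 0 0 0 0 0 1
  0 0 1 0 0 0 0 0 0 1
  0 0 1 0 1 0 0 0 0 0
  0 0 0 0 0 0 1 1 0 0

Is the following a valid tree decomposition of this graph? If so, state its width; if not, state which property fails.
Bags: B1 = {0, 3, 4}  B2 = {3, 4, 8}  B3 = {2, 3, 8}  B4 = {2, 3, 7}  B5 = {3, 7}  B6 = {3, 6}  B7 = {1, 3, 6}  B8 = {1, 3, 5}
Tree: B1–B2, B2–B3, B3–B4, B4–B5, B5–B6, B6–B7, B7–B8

No — vertex 9 appears in no bag.

A tree decomposition must satisfy three properties: every vertex lies in some bag; for every edge, both endpoints lie together in some bag; and for every vertex, the bags containing it form a connected subtree. Here vertex 9 appears in no bag, so the decomposition is invalid.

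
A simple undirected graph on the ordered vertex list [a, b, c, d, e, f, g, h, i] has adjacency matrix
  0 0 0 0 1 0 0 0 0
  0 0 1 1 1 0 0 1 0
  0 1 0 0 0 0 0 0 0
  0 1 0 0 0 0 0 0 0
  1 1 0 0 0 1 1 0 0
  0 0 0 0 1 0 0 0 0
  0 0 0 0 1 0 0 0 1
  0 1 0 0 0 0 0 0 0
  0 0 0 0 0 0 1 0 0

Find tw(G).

1

A width-1 tree decomposition is:
Bags: B1 = {b, e}  B2 = {e, g}  B3 = {b, d}  B4 = {e, f}  B5 = {b, c}  B6 = {g, i}  B7 = {b, h}  B8 = {a, e}
Tree: B1–B2, B1–B3, B1–B4, B1–B5, B2–B6, B5–B7, B1–B8
The largest bag has 2 vertices, giving width 1; this decomposition certifies tw(G) ≤ 1. Since G has at least one edge (e.g. e–b), it is not an edgeless graph, so tw(G) ≥ 1. Combining the bounds, tw(G) = 1.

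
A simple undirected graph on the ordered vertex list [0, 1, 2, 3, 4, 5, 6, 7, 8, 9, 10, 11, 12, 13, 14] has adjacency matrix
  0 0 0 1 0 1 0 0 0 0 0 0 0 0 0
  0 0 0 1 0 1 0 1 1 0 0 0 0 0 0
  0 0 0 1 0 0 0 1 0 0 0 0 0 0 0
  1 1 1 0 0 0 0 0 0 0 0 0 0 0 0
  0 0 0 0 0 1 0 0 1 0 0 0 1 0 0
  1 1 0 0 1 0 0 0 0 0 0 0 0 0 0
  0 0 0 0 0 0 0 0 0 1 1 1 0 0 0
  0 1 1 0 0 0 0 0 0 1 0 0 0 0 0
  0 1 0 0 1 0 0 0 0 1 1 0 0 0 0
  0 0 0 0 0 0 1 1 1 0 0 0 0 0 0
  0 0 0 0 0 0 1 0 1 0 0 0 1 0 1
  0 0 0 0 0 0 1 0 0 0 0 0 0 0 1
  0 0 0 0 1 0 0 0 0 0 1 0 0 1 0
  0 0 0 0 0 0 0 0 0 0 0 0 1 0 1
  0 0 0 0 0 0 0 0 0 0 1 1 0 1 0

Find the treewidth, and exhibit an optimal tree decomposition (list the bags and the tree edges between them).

Treewidth 3.
Bags: B1 = {11, 12, 13, 14}  B2 = {10, 11, 12, 14}  B3 = {6, 10, 11, 12}  B4 = {4, 6, 10, 12}  B5 = {4, 6, 8, 10}  B6 = {4, 6, 8, 9}  B7 = {4, 5, 8, 9}  B8 = {1, 5, 8, 9}  B9 = {1, 5, 7, 9}  B10 = {0, 1, 5, 7}  B11 = {0, 1, 3, 7}  B12 = {0, 2, 3, 7}
Tree: B1–B2, B2–B3, B3–B4, B4–B5, B5–B6, B6–B7, B7–B8, B8–B9, B9–B10, B10–B11, B11–B12

Each bag holds 4 vertices, so the decomposition has width 3, which upper-bounds the treewidth. For the lower bound: the 4 vertex sets {11,13,14}, {12}, {10}, {4,6,8,9} are disjoint, each induces a connected subgraph, and every pair is joined by at least one edge of G. Contracting each set to a single vertex therefore yields K_{4} as a minor, and since treewidth is minor-monotone, tw(G) ≥ tw(K_{4}) = 3. Combining the bounds, tw(G) = 3.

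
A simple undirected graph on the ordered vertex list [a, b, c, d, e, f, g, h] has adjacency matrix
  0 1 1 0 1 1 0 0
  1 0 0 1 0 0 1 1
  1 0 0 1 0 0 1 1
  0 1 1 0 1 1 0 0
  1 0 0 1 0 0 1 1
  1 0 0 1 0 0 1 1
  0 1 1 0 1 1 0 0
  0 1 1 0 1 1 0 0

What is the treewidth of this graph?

4

A width-4 tree decomposition is:
Bags: B1 = {b, c, e, f, g}  B2 = {a, b, c, e, f}  B3 = {b, c, e, f, h}  B4 = {b, c, d, e, f}
Tree: B1–B2, B2–B3, B3–B4
Each bag holds 5 vertices, so the decomposition has width 4, which upper-bounds the treewidth. For the lower bound: the 5 vertex sets {c,g}, {a,f}, {e,h}, {b}, {d} are disjoint, each induces a connected subgraph, and every pair is joined by at least one edge of G. Contracting each set to a single vertex therefore yields K_{5} as a minor, and since treewidth is minor-monotone, tw(G) ≥ tw(K_{5}) = 4. The upper and lower bounds meet at 4, so that is the treewidth.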